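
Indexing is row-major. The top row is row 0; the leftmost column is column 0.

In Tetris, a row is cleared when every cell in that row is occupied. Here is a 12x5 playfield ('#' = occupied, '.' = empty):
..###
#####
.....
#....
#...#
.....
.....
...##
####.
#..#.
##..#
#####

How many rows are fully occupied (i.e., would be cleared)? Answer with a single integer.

Check each row:
  row 0: 2 empty cells -> not full
  row 1: 0 empty cells -> FULL (clear)
  row 2: 5 empty cells -> not full
  row 3: 4 empty cells -> not full
  row 4: 3 empty cells -> not full
  row 5: 5 empty cells -> not full
  row 6: 5 empty cells -> not full
  row 7: 3 empty cells -> not full
  row 8: 1 empty cell -> not full
  row 9: 3 empty cells -> not full
  row 10: 2 empty cells -> not full
  row 11: 0 empty cells -> FULL (clear)
Total rows cleared: 2

Answer: 2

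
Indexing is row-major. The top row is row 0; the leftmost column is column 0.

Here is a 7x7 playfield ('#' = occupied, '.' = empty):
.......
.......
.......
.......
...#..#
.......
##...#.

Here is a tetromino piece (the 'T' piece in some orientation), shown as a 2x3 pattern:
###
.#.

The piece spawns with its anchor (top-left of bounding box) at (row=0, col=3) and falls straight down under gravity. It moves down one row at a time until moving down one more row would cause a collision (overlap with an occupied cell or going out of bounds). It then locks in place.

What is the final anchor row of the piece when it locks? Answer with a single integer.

Spawn at (row=0, col=3). Try each row:
  row 0: fits
  row 1: fits
  row 2: fits
  row 3: fits
  row 4: blocked -> lock at row 3

Answer: 3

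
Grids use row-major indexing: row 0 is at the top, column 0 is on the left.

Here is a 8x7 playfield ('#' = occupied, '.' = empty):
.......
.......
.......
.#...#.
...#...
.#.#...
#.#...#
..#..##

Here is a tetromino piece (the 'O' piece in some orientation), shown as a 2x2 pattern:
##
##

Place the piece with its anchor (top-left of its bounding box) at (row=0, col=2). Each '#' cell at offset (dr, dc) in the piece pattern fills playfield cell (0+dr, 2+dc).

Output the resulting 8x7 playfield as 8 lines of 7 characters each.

Fill (0+0,2+0) = (0,2)
Fill (0+0,2+1) = (0,3)
Fill (0+1,2+0) = (1,2)
Fill (0+1,2+1) = (1,3)

Answer: ..##...
..##...
.......
.#...#.
...#...
.#.#...
#.#...#
..#..##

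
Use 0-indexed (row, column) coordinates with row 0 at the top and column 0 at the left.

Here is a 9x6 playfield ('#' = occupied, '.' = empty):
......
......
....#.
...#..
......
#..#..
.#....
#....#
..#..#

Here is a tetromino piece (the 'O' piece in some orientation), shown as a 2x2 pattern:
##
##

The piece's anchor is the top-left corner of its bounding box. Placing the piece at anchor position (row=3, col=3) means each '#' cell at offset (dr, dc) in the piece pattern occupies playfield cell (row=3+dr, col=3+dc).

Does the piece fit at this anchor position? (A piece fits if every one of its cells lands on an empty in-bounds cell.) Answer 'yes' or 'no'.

Check each piece cell at anchor (3, 3):
  offset (0,0) -> (3,3): occupied ('#') -> FAIL
  offset (0,1) -> (3,4): empty -> OK
  offset (1,0) -> (4,3): empty -> OK
  offset (1,1) -> (4,4): empty -> OK
All cells valid: no

Answer: no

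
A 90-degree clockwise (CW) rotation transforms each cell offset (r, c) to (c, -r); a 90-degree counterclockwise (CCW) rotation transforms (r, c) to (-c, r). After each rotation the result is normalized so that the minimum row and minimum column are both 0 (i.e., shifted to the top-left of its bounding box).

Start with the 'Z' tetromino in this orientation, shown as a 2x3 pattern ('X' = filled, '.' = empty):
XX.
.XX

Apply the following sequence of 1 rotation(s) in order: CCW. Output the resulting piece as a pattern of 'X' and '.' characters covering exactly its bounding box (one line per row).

Start:
XX.
.XX
After rotation 1 (CCW):
.X
XX
X.

Answer: .X
XX
X.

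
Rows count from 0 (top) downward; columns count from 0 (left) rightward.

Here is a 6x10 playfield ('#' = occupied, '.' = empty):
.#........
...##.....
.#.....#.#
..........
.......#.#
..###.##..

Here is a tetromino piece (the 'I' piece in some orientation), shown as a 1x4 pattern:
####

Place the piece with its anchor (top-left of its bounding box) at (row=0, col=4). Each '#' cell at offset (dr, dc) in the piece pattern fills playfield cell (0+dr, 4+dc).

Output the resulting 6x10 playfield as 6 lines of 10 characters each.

Fill (0+0,4+0) = (0,4)
Fill (0+0,4+1) = (0,5)
Fill (0+0,4+2) = (0,6)
Fill (0+0,4+3) = (0,7)

Answer: .#..####..
...##.....
.#.....#.#
..........
.......#.#
..###.##..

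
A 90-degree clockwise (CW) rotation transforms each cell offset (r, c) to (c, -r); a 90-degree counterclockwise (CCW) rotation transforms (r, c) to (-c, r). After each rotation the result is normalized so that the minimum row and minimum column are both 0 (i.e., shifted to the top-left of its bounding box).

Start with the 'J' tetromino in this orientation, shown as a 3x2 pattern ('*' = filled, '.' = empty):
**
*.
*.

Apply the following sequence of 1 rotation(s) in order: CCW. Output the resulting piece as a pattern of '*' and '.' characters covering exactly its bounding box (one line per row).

Start:
**
*.
*.
After rotation 1 (CCW):
*..
***

Answer: *..
***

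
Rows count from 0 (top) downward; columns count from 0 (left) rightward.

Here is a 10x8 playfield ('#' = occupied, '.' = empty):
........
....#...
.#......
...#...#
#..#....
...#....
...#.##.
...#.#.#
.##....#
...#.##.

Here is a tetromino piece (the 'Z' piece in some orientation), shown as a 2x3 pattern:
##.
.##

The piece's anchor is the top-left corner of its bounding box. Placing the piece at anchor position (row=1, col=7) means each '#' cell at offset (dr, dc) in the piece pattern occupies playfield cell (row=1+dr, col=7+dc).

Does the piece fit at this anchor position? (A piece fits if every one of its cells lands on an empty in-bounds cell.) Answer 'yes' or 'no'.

Answer: no

Derivation:
Check each piece cell at anchor (1, 7):
  offset (0,0) -> (1,7): empty -> OK
  offset (0,1) -> (1,8): out of bounds -> FAIL
  offset (1,1) -> (2,8): out of bounds -> FAIL
  offset (1,2) -> (2,9): out of bounds -> FAIL
All cells valid: no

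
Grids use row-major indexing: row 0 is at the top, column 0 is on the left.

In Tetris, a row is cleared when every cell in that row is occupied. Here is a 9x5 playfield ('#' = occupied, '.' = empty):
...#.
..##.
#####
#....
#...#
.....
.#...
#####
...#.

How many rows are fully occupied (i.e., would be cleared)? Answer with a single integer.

Answer: 2

Derivation:
Check each row:
  row 0: 4 empty cells -> not full
  row 1: 3 empty cells -> not full
  row 2: 0 empty cells -> FULL (clear)
  row 3: 4 empty cells -> not full
  row 4: 3 empty cells -> not full
  row 5: 5 empty cells -> not full
  row 6: 4 empty cells -> not full
  row 7: 0 empty cells -> FULL (clear)
  row 8: 4 empty cells -> not full
Total rows cleared: 2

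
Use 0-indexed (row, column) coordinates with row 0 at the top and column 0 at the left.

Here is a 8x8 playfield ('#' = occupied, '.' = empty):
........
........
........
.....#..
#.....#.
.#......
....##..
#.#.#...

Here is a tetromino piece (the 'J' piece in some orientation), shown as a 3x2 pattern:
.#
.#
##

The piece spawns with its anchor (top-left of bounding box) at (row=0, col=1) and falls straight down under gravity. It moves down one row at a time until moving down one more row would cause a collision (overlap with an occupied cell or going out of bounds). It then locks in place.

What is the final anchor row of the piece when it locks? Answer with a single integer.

Answer: 2

Derivation:
Spawn at (row=0, col=1). Try each row:
  row 0: fits
  row 1: fits
  row 2: fits
  row 3: blocked -> lock at row 2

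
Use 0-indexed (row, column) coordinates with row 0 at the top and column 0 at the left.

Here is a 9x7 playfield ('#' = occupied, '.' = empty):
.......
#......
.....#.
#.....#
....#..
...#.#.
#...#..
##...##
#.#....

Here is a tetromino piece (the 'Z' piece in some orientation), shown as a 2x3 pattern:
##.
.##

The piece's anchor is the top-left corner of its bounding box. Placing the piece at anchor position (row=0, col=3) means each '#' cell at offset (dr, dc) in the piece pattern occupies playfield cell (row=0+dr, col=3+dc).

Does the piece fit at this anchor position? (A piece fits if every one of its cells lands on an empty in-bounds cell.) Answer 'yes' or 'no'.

Answer: yes

Derivation:
Check each piece cell at anchor (0, 3):
  offset (0,0) -> (0,3): empty -> OK
  offset (0,1) -> (0,4): empty -> OK
  offset (1,1) -> (1,4): empty -> OK
  offset (1,2) -> (1,5): empty -> OK
All cells valid: yes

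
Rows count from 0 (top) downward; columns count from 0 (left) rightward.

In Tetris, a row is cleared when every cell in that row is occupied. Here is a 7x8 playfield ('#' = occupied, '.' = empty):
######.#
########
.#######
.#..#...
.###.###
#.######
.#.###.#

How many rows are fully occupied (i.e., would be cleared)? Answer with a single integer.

Answer: 1

Derivation:
Check each row:
  row 0: 1 empty cell -> not full
  row 1: 0 empty cells -> FULL (clear)
  row 2: 1 empty cell -> not full
  row 3: 6 empty cells -> not full
  row 4: 2 empty cells -> not full
  row 5: 1 empty cell -> not full
  row 6: 3 empty cells -> not full
Total rows cleared: 1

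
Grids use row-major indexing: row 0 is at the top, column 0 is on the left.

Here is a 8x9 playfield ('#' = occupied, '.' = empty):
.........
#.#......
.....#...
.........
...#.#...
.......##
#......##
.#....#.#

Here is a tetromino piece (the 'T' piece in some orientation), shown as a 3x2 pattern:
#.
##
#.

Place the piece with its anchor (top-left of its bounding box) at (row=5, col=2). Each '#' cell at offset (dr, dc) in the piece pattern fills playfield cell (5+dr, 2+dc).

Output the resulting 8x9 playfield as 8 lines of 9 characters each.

Fill (5+0,2+0) = (5,2)
Fill (5+1,2+0) = (6,2)
Fill (5+1,2+1) = (6,3)
Fill (5+2,2+0) = (7,2)

Answer: .........
#.#......
.....#...
.........
...#.#...
..#....##
#.##...##
.##...#.#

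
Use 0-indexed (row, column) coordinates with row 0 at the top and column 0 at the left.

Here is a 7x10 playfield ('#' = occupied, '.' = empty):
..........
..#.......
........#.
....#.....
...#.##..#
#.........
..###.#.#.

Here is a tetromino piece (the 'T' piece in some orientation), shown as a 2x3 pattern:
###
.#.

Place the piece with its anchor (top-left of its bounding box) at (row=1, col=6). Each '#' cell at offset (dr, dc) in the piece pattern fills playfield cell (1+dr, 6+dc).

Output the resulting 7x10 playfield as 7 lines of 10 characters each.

Fill (1+0,6+0) = (1,6)
Fill (1+0,6+1) = (1,7)
Fill (1+0,6+2) = (1,8)
Fill (1+1,6+1) = (2,7)

Answer: ..........
..#...###.
.......##.
....#.....
...#.##..#
#.........
..###.#.#.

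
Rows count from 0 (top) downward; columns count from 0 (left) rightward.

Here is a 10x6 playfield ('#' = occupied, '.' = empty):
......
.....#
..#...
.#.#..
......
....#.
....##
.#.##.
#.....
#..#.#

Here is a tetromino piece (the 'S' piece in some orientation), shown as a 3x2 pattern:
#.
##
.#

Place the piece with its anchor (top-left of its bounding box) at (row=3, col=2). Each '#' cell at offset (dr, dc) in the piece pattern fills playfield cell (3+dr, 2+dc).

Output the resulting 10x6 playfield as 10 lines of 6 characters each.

Fill (3+0,2+0) = (3,2)
Fill (3+1,2+0) = (4,2)
Fill (3+1,2+1) = (4,3)
Fill (3+2,2+1) = (5,3)

Answer: ......
.....#
..#...
.###..
..##..
...##.
....##
.#.##.
#.....
#..#.#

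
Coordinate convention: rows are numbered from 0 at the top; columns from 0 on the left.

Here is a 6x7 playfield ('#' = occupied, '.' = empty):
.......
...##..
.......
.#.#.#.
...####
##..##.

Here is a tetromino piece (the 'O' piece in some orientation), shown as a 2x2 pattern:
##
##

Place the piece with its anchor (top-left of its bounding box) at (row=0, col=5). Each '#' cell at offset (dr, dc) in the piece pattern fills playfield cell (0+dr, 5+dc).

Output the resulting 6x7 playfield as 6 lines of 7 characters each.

Fill (0+0,5+0) = (0,5)
Fill (0+0,5+1) = (0,6)
Fill (0+1,5+0) = (1,5)
Fill (0+1,5+1) = (1,6)

Answer: .....##
...####
.......
.#.#.#.
...####
##..##.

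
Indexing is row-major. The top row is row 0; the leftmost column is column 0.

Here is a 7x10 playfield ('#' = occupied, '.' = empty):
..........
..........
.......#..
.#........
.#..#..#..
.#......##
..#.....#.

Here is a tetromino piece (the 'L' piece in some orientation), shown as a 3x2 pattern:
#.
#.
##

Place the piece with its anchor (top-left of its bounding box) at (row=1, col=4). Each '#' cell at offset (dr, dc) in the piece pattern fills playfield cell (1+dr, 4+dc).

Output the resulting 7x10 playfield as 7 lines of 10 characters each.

Fill (1+0,4+0) = (1,4)
Fill (1+1,4+0) = (2,4)
Fill (1+2,4+0) = (3,4)
Fill (1+2,4+1) = (3,5)

Answer: ..........
....#.....
....#..#..
.#..##....
.#..#..#..
.#......##
..#.....#.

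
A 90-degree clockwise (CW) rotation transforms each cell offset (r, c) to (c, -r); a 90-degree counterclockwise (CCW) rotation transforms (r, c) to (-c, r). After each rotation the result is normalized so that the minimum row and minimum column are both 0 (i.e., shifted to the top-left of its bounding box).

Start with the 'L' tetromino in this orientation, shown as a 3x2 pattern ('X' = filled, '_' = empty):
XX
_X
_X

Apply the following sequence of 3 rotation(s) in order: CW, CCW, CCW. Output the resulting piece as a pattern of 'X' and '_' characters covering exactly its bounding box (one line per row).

Answer: XXX
X__

Derivation:
Start:
XX
_X
_X
After rotation 1 (CW):
__X
XXX
After rotation 2 (CCW):
XX
_X
_X
After rotation 3 (CCW):
XXX
X__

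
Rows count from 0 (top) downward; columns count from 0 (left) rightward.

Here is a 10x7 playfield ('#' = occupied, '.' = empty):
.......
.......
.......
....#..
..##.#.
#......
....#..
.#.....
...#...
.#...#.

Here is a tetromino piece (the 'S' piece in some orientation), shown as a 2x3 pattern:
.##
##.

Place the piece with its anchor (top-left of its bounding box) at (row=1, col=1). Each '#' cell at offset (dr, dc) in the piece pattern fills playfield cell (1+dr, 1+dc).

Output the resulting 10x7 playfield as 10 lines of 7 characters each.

Fill (1+0,1+1) = (1,2)
Fill (1+0,1+2) = (1,3)
Fill (1+1,1+0) = (2,1)
Fill (1+1,1+1) = (2,2)

Answer: .......
..##...
.##....
....#..
..##.#.
#......
....#..
.#.....
...#...
.#...#.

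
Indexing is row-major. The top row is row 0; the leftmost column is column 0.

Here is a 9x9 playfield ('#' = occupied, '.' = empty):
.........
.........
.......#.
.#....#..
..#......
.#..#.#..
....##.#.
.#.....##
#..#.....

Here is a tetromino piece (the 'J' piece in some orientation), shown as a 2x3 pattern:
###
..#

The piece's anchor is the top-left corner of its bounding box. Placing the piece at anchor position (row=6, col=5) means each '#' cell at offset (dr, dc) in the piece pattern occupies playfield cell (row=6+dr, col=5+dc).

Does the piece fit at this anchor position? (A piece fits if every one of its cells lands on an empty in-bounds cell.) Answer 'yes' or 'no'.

Answer: no

Derivation:
Check each piece cell at anchor (6, 5):
  offset (0,0) -> (6,5): occupied ('#') -> FAIL
  offset (0,1) -> (6,6): empty -> OK
  offset (0,2) -> (6,7): occupied ('#') -> FAIL
  offset (1,2) -> (7,7): occupied ('#') -> FAIL
All cells valid: no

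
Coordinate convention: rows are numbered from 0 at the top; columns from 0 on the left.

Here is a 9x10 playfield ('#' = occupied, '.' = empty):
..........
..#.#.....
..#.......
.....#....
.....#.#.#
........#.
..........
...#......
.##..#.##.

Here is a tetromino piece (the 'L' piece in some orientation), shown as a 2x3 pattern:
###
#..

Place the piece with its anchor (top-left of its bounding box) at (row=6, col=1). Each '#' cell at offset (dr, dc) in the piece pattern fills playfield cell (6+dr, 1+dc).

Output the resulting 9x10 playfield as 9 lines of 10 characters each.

Answer: ..........
..#.#.....
..#.......
.....#....
.....#.#.#
........#.
.###......
.#.#......
.##..#.##.

Derivation:
Fill (6+0,1+0) = (6,1)
Fill (6+0,1+1) = (6,2)
Fill (6+0,1+2) = (6,3)
Fill (6+1,1+0) = (7,1)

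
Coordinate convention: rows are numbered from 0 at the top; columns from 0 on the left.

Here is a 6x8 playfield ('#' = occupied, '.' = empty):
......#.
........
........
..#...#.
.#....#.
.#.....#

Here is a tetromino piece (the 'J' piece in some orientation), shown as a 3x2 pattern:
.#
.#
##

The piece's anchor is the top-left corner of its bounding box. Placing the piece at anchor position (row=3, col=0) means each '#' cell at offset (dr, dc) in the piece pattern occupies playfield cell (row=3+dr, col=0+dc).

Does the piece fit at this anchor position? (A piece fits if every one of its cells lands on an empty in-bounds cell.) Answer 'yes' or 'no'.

Answer: no

Derivation:
Check each piece cell at anchor (3, 0):
  offset (0,1) -> (3,1): empty -> OK
  offset (1,1) -> (4,1): occupied ('#') -> FAIL
  offset (2,0) -> (5,0): empty -> OK
  offset (2,1) -> (5,1): occupied ('#') -> FAIL
All cells valid: no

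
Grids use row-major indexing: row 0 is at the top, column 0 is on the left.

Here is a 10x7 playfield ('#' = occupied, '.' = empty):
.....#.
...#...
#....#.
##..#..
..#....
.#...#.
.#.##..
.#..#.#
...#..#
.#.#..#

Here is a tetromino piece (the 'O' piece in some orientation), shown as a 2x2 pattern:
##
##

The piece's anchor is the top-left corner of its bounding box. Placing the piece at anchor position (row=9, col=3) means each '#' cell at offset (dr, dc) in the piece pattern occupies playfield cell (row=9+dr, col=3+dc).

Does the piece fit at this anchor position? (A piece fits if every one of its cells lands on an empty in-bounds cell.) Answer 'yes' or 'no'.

Check each piece cell at anchor (9, 3):
  offset (0,0) -> (9,3): occupied ('#') -> FAIL
  offset (0,1) -> (9,4): empty -> OK
  offset (1,0) -> (10,3): out of bounds -> FAIL
  offset (1,1) -> (10,4): out of bounds -> FAIL
All cells valid: no

Answer: no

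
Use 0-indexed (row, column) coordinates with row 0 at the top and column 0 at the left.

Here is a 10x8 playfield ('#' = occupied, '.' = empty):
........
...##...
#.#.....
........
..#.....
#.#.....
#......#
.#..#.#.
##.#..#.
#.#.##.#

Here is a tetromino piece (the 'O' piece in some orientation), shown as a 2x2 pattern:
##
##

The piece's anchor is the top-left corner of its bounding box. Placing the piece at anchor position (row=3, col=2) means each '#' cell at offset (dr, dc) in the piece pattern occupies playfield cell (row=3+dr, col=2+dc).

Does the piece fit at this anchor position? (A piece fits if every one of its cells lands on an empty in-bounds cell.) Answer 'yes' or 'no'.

Answer: no

Derivation:
Check each piece cell at anchor (3, 2):
  offset (0,0) -> (3,2): empty -> OK
  offset (0,1) -> (3,3): empty -> OK
  offset (1,0) -> (4,2): occupied ('#') -> FAIL
  offset (1,1) -> (4,3): empty -> OK
All cells valid: no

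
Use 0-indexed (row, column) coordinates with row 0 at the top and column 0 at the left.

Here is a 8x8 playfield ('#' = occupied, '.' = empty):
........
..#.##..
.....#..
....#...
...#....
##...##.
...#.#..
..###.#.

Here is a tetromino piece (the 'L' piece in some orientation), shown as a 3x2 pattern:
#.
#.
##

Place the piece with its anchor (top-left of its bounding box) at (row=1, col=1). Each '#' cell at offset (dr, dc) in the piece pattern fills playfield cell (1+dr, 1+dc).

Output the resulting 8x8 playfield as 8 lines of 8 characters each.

Fill (1+0,1+0) = (1,1)
Fill (1+1,1+0) = (2,1)
Fill (1+2,1+0) = (3,1)
Fill (1+2,1+1) = (3,2)

Answer: ........
.##.##..
.#...#..
.##.#...
...#....
##...##.
...#.#..
..###.#.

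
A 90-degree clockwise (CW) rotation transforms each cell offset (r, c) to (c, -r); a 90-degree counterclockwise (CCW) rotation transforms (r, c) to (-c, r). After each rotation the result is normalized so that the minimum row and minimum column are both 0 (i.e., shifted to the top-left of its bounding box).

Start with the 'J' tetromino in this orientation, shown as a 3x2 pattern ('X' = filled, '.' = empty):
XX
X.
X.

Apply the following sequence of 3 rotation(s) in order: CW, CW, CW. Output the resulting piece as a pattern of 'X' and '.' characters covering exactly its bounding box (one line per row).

Start:
XX
X.
X.
After rotation 1 (CW):
XXX
..X
After rotation 2 (CW):
.X
.X
XX
After rotation 3 (CW):
X..
XXX

Answer: X..
XXX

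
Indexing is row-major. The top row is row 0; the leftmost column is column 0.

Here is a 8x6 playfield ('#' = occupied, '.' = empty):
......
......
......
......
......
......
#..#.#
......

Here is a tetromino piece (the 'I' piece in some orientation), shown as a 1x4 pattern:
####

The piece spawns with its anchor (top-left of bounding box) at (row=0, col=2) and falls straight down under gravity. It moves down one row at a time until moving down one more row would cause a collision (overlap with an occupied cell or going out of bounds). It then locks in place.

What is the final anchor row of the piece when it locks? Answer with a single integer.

Spawn at (row=0, col=2). Try each row:
  row 0: fits
  row 1: fits
  row 2: fits
  row 3: fits
  row 4: fits
  row 5: fits
  row 6: blocked -> lock at row 5

Answer: 5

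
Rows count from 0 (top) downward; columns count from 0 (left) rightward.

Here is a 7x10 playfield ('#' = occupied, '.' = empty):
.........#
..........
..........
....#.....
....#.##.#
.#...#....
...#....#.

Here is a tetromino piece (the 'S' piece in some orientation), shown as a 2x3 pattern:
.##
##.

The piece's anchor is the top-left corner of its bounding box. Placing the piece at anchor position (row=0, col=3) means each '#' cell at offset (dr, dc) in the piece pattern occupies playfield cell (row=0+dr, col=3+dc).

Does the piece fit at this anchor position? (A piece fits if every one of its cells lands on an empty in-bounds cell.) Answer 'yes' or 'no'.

Answer: yes

Derivation:
Check each piece cell at anchor (0, 3):
  offset (0,1) -> (0,4): empty -> OK
  offset (0,2) -> (0,5): empty -> OK
  offset (1,0) -> (1,3): empty -> OK
  offset (1,1) -> (1,4): empty -> OK
All cells valid: yes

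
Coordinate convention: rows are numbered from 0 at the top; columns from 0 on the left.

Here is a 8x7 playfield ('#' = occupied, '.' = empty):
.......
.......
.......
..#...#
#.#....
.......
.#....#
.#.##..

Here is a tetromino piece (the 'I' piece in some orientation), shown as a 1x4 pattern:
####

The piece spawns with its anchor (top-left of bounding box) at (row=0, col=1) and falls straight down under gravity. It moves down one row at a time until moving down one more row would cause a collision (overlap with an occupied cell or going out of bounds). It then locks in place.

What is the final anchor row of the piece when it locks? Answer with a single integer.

Spawn at (row=0, col=1). Try each row:
  row 0: fits
  row 1: fits
  row 2: fits
  row 3: blocked -> lock at row 2

Answer: 2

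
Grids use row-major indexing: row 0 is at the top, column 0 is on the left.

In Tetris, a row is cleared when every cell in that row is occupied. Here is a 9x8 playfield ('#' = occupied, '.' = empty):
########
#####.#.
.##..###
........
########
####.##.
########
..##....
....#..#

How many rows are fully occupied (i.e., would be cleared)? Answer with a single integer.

Answer: 3

Derivation:
Check each row:
  row 0: 0 empty cells -> FULL (clear)
  row 1: 2 empty cells -> not full
  row 2: 3 empty cells -> not full
  row 3: 8 empty cells -> not full
  row 4: 0 empty cells -> FULL (clear)
  row 5: 2 empty cells -> not full
  row 6: 0 empty cells -> FULL (clear)
  row 7: 6 empty cells -> not full
  row 8: 6 empty cells -> not full
Total rows cleared: 3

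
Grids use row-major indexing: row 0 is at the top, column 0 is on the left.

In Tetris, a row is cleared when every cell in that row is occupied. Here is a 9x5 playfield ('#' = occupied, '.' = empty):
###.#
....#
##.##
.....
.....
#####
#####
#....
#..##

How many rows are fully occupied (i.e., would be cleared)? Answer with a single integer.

Check each row:
  row 0: 1 empty cell -> not full
  row 1: 4 empty cells -> not full
  row 2: 1 empty cell -> not full
  row 3: 5 empty cells -> not full
  row 4: 5 empty cells -> not full
  row 5: 0 empty cells -> FULL (clear)
  row 6: 0 empty cells -> FULL (clear)
  row 7: 4 empty cells -> not full
  row 8: 2 empty cells -> not full
Total rows cleared: 2

Answer: 2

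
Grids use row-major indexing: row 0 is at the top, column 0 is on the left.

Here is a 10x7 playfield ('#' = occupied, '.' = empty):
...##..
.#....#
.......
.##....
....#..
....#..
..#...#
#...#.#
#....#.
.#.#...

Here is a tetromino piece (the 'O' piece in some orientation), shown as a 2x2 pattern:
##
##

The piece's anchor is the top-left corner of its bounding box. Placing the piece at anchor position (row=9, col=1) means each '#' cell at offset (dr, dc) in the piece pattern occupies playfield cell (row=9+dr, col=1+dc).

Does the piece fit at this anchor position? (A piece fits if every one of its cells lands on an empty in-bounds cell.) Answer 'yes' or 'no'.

Check each piece cell at anchor (9, 1):
  offset (0,0) -> (9,1): occupied ('#') -> FAIL
  offset (0,1) -> (9,2): empty -> OK
  offset (1,0) -> (10,1): out of bounds -> FAIL
  offset (1,1) -> (10,2): out of bounds -> FAIL
All cells valid: no

Answer: no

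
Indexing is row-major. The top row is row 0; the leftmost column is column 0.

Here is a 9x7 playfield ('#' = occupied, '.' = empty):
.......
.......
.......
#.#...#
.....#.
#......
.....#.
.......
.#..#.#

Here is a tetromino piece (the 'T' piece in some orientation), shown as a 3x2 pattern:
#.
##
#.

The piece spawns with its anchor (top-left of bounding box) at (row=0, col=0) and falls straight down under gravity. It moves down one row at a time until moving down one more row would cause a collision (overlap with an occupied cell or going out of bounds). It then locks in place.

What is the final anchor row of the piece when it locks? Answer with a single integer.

Answer: 0

Derivation:
Spawn at (row=0, col=0). Try each row:
  row 0: fits
  row 1: blocked -> lock at row 0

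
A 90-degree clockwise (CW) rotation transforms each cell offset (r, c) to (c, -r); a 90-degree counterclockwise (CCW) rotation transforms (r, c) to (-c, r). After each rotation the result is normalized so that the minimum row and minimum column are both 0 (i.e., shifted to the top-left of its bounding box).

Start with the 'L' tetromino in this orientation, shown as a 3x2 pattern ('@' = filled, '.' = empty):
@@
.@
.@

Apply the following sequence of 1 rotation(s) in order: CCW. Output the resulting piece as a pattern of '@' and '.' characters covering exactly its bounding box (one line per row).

Start:
@@
.@
.@
After rotation 1 (CCW):
@@@
@..

Answer: @@@
@..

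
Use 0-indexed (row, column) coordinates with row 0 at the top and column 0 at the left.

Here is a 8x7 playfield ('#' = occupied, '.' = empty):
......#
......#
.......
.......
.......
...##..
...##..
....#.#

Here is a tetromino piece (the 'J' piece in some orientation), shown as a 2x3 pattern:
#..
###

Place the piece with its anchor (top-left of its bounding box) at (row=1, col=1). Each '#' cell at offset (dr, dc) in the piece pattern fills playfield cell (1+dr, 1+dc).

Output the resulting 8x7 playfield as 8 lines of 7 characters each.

Answer: ......#
.#....#
.###...
.......
.......
...##..
...##..
....#.#

Derivation:
Fill (1+0,1+0) = (1,1)
Fill (1+1,1+0) = (2,1)
Fill (1+1,1+1) = (2,2)
Fill (1+1,1+2) = (2,3)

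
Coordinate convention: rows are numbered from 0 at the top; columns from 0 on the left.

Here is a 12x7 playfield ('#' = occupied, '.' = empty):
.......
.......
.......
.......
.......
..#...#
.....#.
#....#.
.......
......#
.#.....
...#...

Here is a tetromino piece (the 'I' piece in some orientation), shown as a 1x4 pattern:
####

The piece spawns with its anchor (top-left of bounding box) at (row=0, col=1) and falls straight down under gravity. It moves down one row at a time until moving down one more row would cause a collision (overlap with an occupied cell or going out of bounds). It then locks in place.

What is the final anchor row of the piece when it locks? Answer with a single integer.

Answer: 4

Derivation:
Spawn at (row=0, col=1). Try each row:
  row 0: fits
  row 1: fits
  row 2: fits
  row 3: fits
  row 4: fits
  row 5: blocked -> lock at row 4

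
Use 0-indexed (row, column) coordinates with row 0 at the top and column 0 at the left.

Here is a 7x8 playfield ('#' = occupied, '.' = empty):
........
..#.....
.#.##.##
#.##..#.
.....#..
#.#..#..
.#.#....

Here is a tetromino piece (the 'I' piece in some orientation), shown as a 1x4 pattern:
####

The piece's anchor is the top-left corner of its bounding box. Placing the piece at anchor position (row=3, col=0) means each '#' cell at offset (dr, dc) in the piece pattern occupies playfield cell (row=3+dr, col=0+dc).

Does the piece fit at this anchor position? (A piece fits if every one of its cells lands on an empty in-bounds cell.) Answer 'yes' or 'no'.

Answer: no

Derivation:
Check each piece cell at anchor (3, 0):
  offset (0,0) -> (3,0): occupied ('#') -> FAIL
  offset (0,1) -> (3,1): empty -> OK
  offset (0,2) -> (3,2): occupied ('#') -> FAIL
  offset (0,3) -> (3,3): occupied ('#') -> FAIL
All cells valid: no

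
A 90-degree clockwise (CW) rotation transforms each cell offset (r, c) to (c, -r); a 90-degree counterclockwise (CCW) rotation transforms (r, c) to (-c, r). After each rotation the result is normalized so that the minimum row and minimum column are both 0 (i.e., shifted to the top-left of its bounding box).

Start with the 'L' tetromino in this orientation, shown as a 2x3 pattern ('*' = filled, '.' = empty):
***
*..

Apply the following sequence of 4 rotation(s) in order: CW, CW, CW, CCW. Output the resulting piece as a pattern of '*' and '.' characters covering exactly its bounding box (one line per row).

Start:
***
*..
After rotation 1 (CW):
**
.*
.*
After rotation 2 (CW):
..*
***
After rotation 3 (CW):
*.
*.
**
After rotation 4 (CCW):
..*
***

Answer: ..*
***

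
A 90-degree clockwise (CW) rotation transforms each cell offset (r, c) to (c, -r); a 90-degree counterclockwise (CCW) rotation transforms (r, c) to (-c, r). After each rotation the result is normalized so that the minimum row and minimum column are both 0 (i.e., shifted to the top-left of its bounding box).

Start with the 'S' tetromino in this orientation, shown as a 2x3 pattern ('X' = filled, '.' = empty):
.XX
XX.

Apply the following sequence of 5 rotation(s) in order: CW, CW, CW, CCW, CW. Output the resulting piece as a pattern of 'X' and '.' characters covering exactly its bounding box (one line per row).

Answer: X.
XX
.X

Derivation:
Start:
.XX
XX.
After rotation 1 (CW):
X.
XX
.X
After rotation 2 (CW):
.XX
XX.
After rotation 3 (CW):
X.
XX
.X
After rotation 4 (CCW):
.XX
XX.
After rotation 5 (CW):
X.
XX
.X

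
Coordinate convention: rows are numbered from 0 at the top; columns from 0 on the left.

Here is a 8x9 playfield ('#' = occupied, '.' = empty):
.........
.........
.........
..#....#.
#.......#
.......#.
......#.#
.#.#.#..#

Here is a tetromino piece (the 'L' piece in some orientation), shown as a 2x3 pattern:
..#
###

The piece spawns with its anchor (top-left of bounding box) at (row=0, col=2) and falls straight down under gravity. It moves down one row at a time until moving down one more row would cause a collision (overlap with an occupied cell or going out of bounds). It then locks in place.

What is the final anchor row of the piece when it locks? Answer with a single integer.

Spawn at (row=0, col=2). Try each row:
  row 0: fits
  row 1: fits
  row 2: blocked -> lock at row 1

Answer: 1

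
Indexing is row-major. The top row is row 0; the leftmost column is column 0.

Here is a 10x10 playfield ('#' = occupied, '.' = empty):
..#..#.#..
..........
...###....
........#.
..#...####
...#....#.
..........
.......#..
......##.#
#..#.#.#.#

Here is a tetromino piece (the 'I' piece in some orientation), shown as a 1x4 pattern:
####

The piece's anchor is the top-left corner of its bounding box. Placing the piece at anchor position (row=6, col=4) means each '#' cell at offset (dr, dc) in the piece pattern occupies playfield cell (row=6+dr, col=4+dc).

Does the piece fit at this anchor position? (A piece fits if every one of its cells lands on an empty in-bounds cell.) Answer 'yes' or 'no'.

Answer: yes

Derivation:
Check each piece cell at anchor (6, 4):
  offset (0,0) -> (6,4): empty -> OK
  offset (0,1) -> (6,5): empty -> OK
  offset (0,2) -> (6,6): empty -> OK
  offset (0,3) -> (6,7): empty -> OK
All cells valid: yes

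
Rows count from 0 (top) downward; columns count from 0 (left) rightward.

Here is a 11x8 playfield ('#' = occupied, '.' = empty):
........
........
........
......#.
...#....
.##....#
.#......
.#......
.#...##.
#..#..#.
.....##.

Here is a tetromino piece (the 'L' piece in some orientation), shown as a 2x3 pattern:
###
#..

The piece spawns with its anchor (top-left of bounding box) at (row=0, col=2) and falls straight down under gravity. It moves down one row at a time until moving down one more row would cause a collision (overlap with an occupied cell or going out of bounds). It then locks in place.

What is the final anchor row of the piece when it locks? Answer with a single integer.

Answer: 3

Derivation:
Spawn at (row=0, col=2). Try each row:
  row 0: fits
  row 1: fits
  row 2: fits
  row 3: fits
  row 4: blocked -> lock at row 3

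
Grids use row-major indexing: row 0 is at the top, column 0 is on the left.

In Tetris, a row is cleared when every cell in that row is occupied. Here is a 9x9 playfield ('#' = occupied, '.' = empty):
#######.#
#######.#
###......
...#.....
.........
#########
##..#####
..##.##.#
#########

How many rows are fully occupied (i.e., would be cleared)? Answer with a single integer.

Answer: 2

Derivation:
Check each row:
  row 0: 1 empty cell -> not full
  row 1: 1 empty cell -> not full
  row 2: 6 empty cells -> not full
  row 3: 8 empty cells -> not full
  row 4: 9 empty cells -> not full
  row 5: 0 empty cells -> FULL (clear)
  row 6: 2 empty cells -> not full
  row 7: 4 empty cells -> not full
  row 8: 0 empty cells -> FULL (clear)
Total rows cleared: 2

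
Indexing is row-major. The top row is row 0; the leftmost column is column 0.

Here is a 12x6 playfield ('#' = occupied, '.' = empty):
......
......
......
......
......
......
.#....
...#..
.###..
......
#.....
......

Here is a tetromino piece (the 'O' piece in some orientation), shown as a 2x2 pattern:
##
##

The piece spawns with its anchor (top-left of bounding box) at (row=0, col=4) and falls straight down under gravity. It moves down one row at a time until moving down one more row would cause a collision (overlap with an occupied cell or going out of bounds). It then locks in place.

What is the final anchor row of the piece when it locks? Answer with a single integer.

Spawn at (row=0, col=4). Try each row:
  row 0: fits
  row 1: fits
  row 2: fits
  row 3: fits
  row 4: fits
  row 5: fits
  row 6: fits
  row 7: fits
  row 8: fits
  row 9: fits
  row 10: fits
  row 11: blocked -> lock at row 10

Answer: 10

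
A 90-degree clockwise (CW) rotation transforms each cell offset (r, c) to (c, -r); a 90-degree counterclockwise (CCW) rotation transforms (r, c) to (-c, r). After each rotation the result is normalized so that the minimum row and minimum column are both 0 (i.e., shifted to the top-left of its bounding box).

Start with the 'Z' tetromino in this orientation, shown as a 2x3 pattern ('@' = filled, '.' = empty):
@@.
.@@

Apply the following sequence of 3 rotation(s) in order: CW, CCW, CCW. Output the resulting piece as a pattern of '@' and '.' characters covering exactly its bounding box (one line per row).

Start:
@@.
.@@
After rotation 1 (CW):
.@
@@
@.
After rotation 2 (CCW):
@@.
.@@
After rotation 3 (CCW):
.@
@@
@.

Answer: .@
@@
@.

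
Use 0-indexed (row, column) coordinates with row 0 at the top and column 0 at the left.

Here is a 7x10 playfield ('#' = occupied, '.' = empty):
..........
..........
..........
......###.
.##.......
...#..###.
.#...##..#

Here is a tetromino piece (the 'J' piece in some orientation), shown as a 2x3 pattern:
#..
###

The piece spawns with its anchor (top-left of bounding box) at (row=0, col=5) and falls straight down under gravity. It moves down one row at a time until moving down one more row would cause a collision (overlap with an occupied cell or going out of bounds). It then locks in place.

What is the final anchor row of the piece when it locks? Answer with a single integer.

Spawn at (row=0, col=5). Try each row:
  row 0: fits
  row 1: fits
  row 2: blocked -> lock at row 1

Answer: 1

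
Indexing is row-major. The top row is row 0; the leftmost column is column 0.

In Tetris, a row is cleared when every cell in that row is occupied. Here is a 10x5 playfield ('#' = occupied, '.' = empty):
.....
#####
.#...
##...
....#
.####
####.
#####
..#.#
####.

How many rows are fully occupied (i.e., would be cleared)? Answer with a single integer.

Answer: 2

Derivation:
Check each row:
  row 0: 5 empty cells -> not full
  row 1: 0 empty cells -> FULL (clear)
  row 2: 4 empty cells -> not full
  row 3: 3 empty cells -> not full
  row 4: 4 empty cells -> not full
  row 5: 1 empty cell -> not full
  row 6: 1 empty cell -> not full
  row 7: 0 empty cells -> FULL (clear)
  row 8: 3 empty cells -> not full
  row 9: 1 empty cell -> not full
Total rows cleared: 2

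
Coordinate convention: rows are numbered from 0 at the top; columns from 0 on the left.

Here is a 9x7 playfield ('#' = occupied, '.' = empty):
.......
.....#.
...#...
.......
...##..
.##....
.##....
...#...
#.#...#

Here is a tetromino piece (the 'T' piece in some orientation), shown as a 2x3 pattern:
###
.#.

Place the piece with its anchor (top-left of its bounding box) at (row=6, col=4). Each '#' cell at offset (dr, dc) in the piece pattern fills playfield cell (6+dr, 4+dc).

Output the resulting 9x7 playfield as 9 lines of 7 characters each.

Fill (6+0,4+0) = (6,4)
Fill (6+0,4+1) = (6,5)
Fill (6+0,4+2) = (6,6)
Fill (6+1,4+1) = (7,5)

Answer: .......
.....#.
...#...
.......
...##..
.##....
.##.###
...#.#.
#.#...#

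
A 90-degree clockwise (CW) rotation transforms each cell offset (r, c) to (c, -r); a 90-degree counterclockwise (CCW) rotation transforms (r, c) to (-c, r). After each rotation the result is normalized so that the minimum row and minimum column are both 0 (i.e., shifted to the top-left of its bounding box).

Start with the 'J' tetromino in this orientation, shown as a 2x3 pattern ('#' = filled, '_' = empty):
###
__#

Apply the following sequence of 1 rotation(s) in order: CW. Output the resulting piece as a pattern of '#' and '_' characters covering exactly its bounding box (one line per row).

Answer: _#
_#
##

Derivation:
Start:
###
__#
After rotation 1 (CW):
_#
_#
##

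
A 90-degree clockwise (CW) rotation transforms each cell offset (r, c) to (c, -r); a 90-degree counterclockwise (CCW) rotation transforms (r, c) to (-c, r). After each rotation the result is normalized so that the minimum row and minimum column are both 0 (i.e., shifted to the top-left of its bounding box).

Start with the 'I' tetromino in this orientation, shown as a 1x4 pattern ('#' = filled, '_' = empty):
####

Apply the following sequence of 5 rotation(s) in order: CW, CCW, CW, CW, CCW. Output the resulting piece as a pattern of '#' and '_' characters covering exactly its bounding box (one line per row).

Answer: #
#
#
#

Derivation:
Start:
####
After rotation 1 (CW):
#
#
#
#
After rotation 2 (CCW):
####
After rotation 3 (CW):
#
#
#
#
After rotation 4 (CW):
####
After rotation 5 (CCW):
#
#
#
#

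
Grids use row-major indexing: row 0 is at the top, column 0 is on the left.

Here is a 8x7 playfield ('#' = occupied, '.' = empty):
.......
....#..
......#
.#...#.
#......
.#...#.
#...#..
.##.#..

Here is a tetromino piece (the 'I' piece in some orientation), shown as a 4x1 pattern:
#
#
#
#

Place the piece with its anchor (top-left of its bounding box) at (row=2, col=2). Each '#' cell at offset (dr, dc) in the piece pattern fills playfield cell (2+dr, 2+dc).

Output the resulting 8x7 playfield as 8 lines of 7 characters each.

Answer: .......
....#..
..#...#
.##..#.
#.#....
.##..#.
#...#..
.##.#..

Derivation:
Fill (2+0,2+0) = (2,2)
Fill (2+1,2+0) = (3,2)
Fill (2+2,2+0) = (4,2)
Fill (2+3,2+0) = (5,2)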